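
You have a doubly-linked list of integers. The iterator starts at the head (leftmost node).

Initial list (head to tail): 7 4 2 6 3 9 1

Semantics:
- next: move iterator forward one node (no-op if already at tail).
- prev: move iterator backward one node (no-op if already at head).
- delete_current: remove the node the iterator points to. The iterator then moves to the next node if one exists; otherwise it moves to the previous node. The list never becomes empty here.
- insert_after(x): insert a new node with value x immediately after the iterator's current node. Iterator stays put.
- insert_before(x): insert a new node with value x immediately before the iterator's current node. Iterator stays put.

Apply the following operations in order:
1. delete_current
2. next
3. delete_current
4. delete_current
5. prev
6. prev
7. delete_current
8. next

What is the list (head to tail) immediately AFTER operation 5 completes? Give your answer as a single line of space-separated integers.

After 1 (delete_current): list=[4, 2, 6, 3, 9, 1] cursor@4
After 2 (next): list=[4, 2, 6, 3, 9, 1] cursor@2
After 3 (delete_current): list=[4, 6, 3, 9, 1] cursor@6
After 4 (delete_current): list=[4, 3, 9, 1] cursor@3
After 5 (prev): list=[4, 3, 9, 1] cursor@4

Answer: 4 3 9 1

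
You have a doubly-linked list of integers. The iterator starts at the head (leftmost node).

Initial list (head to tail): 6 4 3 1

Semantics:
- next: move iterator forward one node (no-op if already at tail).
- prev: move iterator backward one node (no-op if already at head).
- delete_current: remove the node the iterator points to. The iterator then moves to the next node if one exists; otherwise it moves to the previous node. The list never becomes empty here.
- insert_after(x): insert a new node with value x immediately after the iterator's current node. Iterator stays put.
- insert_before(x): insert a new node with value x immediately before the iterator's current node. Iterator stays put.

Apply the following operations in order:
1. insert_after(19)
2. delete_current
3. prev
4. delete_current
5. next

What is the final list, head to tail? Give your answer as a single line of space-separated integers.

Answer: 4 3 1

Derivation:
After 1 (insert_after(19)): list=[6, 19, 4, 3, 1] cursor@6
After 2 (delete_current): list=[19, 4, 3, 1] cursor@19
After 3 (prev): list=[19, 4, 3, 1] cursor@19
After 4 (delete_current): list=[4, 3, 1] cursor@4
After 5 (next): list=[4, 3, 1] cursor@3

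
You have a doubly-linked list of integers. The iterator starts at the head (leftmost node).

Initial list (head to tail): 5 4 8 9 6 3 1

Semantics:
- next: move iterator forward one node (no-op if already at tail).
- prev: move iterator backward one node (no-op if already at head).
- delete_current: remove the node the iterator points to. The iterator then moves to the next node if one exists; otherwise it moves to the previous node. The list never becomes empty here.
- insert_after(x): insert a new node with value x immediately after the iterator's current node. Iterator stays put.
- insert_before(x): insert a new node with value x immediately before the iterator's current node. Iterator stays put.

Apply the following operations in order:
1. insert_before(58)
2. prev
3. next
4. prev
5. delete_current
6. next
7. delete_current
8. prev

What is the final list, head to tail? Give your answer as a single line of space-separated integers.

After 1 (insert_before(58)): list=[58, 5, 4, 8, 9, 6, 3, 1] cursor@5
After 2 (prev): list=[58, 5, 4, 8, 9, 6, 3, 1] cursor@58
After 3 (next): list=[58, 5, 4, 8, 9, 6, 3, 1] cursor@5
After 4 (prev): list=[58, 5, 4, 8, 9, 6, 3, 1] cursor@58
After 5 (delete_current): list=[5, 4, 8, 9, 6, 3, 1] cursor@5
After 6 (next): list=[5, 4, 8, 9, 6, 3, 1] cursor@4
After 7 (delete_current): list=[5, 8, 9, 6, 3, 1] cursor@8
After 8 (prev): list=[5, 8, 9, 6, 3, 1] cursor@5

Answer: 5 8 9 6 3 1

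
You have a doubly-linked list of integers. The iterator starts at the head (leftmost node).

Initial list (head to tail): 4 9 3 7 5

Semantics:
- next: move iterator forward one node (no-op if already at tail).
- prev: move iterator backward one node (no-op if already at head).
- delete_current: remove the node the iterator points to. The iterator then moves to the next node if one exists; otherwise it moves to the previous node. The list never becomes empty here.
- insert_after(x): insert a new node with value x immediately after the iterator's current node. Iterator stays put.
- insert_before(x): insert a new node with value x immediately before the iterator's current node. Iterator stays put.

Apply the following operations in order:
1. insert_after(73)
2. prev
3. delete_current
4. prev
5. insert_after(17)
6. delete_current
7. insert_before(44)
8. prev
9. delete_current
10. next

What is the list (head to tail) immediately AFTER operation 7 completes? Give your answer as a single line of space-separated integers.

Answer: 44 17 9 3 7 5

Derivation:
After 1 (insert_after(73)): list=[4, 73, 9, 3, 7, 5] cursor@4
After 2 (prev): list=[4, 73, 9, 3, 7, 5] cursor@4
After 3 (delete_current): list=[73, 9, 3, 7, 5] cursor@73
After 4 (prev): list=[73, 9, 3, 7, 5] cursor@73
After 5 (insert_after(17)): list=[73, 17, 9, 3, 7, 5] cursor@73
After 6 (delete_current): list=[17, 9, 3, 7, 5] cursor@17
After 7 (insert_before(44)): list=[44, 17, 9, 3, 7, 5] cursor@17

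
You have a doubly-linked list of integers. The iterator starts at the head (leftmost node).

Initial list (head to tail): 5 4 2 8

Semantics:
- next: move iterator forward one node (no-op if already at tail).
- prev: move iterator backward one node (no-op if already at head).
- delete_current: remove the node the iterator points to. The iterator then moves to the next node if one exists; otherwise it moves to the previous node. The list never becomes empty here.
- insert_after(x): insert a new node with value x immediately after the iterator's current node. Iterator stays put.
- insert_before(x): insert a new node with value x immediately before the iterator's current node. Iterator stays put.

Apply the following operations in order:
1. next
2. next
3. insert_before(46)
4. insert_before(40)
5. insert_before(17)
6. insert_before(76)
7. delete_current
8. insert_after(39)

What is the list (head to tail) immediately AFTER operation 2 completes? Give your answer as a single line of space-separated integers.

Answer: 5 4 2 8

Derivation:
After 1 (next): list=[5, 4, 2, 8] cursor@4
After 2 (next): list=[5, 4, 2, 8] cursor@2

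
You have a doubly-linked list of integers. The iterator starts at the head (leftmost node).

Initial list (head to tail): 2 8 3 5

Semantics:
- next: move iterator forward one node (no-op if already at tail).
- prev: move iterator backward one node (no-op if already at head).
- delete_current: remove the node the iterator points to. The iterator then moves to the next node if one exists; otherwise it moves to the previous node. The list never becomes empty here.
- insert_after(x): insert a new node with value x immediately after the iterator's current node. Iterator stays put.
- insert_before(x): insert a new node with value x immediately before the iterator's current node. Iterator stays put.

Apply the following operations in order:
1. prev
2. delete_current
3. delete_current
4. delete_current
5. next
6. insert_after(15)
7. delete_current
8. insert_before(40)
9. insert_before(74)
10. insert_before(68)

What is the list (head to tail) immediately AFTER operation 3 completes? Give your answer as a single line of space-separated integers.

Answer: 3 5

Derivation:
After 1 (prev): list=[2, 8, 3, 5] cursor@2
After 2 (delete_current): list=[8, 3, 5] cursor@8
After 3 (delete_current): list=[3, 5] cursor@3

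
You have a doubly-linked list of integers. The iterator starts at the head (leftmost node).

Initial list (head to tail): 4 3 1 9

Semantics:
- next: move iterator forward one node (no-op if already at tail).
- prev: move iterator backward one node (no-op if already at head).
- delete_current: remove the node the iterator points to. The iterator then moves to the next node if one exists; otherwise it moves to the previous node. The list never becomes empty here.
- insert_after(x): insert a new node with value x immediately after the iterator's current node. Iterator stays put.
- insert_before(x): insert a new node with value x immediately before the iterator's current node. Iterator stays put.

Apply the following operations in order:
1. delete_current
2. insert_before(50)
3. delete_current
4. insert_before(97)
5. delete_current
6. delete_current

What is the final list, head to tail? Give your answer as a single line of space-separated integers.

After 1 (delete_current): list=[3, 1, 9] cursor@3
After 2 (insert_before(50)): list=[50, 3, 1, 9] cursor@3
After 3 (delete_current): list=[50, 1, 9] cursor@1
After 4 (insert_before(97)): list=[50, 97, 1, 9] cursor@1
After 5 (delete_current): list=[50, 97, 9] cursor@9
After 6 (delete_current): list=[50, 97] cursor@97

Answer: 50 97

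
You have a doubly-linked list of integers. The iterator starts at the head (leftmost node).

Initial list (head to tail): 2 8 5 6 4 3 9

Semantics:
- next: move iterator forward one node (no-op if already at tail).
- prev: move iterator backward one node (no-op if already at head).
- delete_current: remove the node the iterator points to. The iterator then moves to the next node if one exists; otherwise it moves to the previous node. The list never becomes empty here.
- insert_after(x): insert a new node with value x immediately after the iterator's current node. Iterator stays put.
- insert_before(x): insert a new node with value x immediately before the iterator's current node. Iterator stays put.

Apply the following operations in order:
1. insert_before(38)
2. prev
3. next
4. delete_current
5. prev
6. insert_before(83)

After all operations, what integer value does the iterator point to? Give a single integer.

After 1 (insert_before(38)): list=[38, 2, 8, 5, 6, 4, 3, 9] cursor@2
After 2 (prev): list=[38, 2, 8, 5, 6, 4, 3, 9] cursor@38
After 3 (next): list=[38, 2, 8, 5, 6, 4, 3, 9] cursor@2
After 4 (delete_current): list=[38, 8, 5, 6, 4, 3, 9] cursor@8
After 5 (prev): list=[38, 8, 5, 6, 4, 3, 9] cursor@38
After 6 (insert_before(83)): list=[83, 38, 8, 5, 6, 4, 3, 9] cursor@38

Answer: 38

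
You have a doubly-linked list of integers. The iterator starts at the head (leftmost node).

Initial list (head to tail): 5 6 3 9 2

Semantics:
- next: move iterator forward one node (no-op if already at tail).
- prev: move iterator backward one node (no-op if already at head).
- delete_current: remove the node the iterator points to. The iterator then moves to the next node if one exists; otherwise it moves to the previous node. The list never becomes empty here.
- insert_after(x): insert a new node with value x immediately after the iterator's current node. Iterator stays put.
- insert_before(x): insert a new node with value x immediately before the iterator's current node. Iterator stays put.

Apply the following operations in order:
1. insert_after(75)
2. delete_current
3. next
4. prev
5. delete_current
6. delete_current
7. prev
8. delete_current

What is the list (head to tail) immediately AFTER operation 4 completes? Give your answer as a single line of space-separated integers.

Answer: 75 6 3 9 2

Derivation:
After 1 (insert_after(75)): list=[5, 75, 6, 3, 9, 2] cursor@5
After 2 (delete_current): list=[75, 6, 3, 9, 2] cursor@75
After 3 (next): list=[75, 6, 3, 9, 2] cursor@6
After 4 (prev): list=[75, 6, 3, 9, 2] cursor@75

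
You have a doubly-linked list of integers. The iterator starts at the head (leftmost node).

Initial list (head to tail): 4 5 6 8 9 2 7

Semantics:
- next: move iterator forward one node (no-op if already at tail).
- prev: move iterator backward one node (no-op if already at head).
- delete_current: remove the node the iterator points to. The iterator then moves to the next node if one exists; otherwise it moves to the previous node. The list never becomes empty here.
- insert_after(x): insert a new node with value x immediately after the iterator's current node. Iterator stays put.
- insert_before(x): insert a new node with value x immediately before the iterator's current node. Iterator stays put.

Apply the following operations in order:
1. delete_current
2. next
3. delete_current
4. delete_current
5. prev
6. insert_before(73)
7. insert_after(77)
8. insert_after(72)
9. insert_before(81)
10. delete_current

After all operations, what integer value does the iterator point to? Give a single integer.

Answer: 72

Derivation:
After 1 (delete_current): list=[5, 6, 8, 9, 2, 7] cursor@5
After 2 (next): list=[5, 6, 8, 9, 2, 7] cursor@6
After 3 (delete_current): list=[5, 8, 9, 2, 7] cursor@8
After 4 (delete_current): list=[5, 9, 2, 7] cursor@9
After 5 (prev): list=[5, 9, 2, 7] cursor@5
After 6 (insert_before(73)): list=[73, 5, 9, 2, 7] cursor@5
After 7 (insert_after(77)): list=[73, 5, 77, 9, 2, 7] cursor@5
After 8 (insert_after(72)): list=[73, 5, 72, 77, 9, 2, 7] cursor@5
After 9 (insert_before(81)): list=[73, 81, 5, 72, 77, 9, 2, 7] cursor@5
After 10 (delete_current): list=[73, 81, 72, 77, 9, 2, 7] cursor@72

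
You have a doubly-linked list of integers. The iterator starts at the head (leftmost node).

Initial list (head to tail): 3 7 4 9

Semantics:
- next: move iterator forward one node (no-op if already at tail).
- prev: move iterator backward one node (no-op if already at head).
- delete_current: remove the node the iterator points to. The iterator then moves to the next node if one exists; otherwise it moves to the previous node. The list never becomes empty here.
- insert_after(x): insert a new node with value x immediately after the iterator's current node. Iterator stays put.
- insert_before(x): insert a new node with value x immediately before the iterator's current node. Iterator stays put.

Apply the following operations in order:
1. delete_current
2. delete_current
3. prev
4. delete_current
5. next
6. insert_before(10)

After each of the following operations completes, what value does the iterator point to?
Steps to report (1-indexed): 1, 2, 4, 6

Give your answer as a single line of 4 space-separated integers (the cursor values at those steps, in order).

Answer: 7 4 9 9

Derivation:
After 1 (delete_current): list=[7, 4, 9] cursor@7
After 2 (delete_current): list=[4, 9] cursor@4
After 3 (prev): list=[4, 9] cursor@4
After 4 (delete_current): list=[9] cursor@9
After 5 (next): list=[9] cursor@9
After 6 (insert_before(10)): list=[10, 9] cursor@9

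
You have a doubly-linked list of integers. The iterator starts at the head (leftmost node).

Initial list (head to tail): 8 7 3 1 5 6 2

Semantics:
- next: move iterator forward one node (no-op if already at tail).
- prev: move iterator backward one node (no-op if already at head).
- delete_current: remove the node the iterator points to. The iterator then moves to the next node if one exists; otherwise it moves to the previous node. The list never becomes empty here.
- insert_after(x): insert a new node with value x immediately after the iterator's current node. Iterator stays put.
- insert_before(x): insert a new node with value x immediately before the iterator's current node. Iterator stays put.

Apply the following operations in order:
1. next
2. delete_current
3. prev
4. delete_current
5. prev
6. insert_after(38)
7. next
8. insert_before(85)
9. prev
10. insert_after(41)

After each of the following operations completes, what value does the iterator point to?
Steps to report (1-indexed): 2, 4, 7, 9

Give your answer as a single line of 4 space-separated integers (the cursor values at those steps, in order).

After 1 (next): list=[8, 7, 3, 1, 5, 6, 2] cursor@7
After 2 (delete_current): list=[8, 3, 1, 5, 6, 2] cursor@3
After 3 (prev): list=[8, 3, 1, 5, 6, 2] cursor@8
After 4 (delete_current): list=[3, 1, 5, 6, 2] cursor@3
After 5 (prev): list=[3, 1, 5, 6, 2] cursor@3
After 6 (insert_after(38)): list=[3, 38, 1, 5, 6, 2] cursor@3
After 7 (next): list=[3, 38, 1, 5, 6, 2] cursor@38
After 8 (insert_before(85)): list=[3, 85, 38, 1, 5, 6, 2] cursor@38
After 9 (prev): list=[3, 85, 38, 1, 5, 6, 2] cursor@85
After 10 (insert_after(41)): list=[3, 85, 41, 38, 1, 5, 6, 2] cursor@85

Answer: 3 3 38 85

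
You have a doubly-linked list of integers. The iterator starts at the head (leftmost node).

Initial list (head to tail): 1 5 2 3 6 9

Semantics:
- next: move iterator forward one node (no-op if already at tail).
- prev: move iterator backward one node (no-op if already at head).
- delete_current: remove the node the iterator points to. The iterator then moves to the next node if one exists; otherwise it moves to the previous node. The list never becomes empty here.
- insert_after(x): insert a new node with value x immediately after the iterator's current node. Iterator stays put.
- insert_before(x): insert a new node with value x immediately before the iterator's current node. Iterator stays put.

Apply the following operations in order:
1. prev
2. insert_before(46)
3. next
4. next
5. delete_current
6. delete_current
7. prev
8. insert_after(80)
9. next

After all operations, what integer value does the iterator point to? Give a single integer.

Answer: 80

Derivation:
After 1 (prev): list=[1, 5, 2, 3, 6, 9] cursor@1
After 2 (insert_before(46)): list=[46, 1, 5, 2, 3, 6, 9] cursor@1
After 3 (next): list=[46, 1, 5, 2, 3, 6, 9] cursor@5
After 4 (next): list=[46, 1, 5, 2, 3, 6, 9] cursor@2
After 5 (delete_current): list=[46, 1, 5, 3, 6, 9] cursor@3
After 6 (delete_current): list=[46, 1, 5, 6, 9] cursor@6
After 7 (prev): list=[46, 1, 5, 6, 9] cursor@5
After 8 (insert_after(80)): list=[46, 1, 5, 80, 6, 9] cursor@5
After 9 (next): list=[46, 1, 5, 80, 6, 9] cursor@80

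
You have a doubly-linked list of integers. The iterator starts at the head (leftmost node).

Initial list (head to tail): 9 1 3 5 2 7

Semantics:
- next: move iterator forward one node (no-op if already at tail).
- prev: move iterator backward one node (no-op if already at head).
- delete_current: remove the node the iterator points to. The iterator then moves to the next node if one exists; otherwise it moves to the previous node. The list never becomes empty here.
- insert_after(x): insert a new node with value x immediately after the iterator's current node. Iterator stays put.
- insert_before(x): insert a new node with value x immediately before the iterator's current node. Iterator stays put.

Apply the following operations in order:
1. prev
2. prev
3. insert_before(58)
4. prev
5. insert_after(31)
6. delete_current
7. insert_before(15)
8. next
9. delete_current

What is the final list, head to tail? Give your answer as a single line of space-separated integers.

After 1 (prev): list=[9, 1, 3, 5, 2, 7] cursor@9
After 2 (prev): list=[9, 1, 3, 5, 2, 7] cursor@9
After 3 (insert_before(58)): list=[58, 9, 1, 3, 5, 2, 7] cursor@9
After 4 (prev): list=[58, 9, 1, 3, 5, 2, 7] cursor@58
After 5 (insert_after(31)): list=[58, 31, 9, 1, 3, 5, 2, 7] cursor@58
After 6 (delete_current): list=[31, 9, 1, 3, 5, 2, 7] cursor@31
After 7 (insert_before(15)): list=[15, 31, 9, 1, 3, 5, 2, 7] cursor@31
After 8 (next): list=[15, 31, 9, 1, 3, 5, 2, 7] cursor@9
After 9 (delete_current): list=[15, 31, 1, 3, 5, 2, 7] cursor@1

Answer: 15 31 1 3 5 2 7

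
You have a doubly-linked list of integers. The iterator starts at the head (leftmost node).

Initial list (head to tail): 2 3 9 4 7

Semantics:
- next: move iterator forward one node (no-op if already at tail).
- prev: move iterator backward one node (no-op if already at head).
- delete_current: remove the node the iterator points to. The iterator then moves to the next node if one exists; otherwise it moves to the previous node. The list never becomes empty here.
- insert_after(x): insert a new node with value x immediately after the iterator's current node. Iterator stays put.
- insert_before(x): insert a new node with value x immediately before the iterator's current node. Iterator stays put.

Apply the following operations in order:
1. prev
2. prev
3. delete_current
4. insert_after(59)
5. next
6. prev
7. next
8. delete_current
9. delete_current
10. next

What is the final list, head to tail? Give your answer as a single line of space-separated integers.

After 1 (prev): list=[2, 3, 9, 4, 7] cursor@2
After 2 (prev): list=[2, 3, 9, 4, 7] cursor@2
After 3 (delete_current): list=[3, 9, 4, 7] cursor@3
After 4 (insert_after(59)): list=[3, 59, 9, 4, 7] cursor@3
After 5 (next): list=[3, 59, 9, 4, 7] cursor@59
After 6 (prev): list=[3, 59, 9, 4, 7] cursor@3
After 7 (next): list=[3, 59, 9, 4, 7] cursor@59
After 8 (delete_current): list=[3, 9, 4, 7] cursor@9
After 9 (delete_current): list=[3, 4, 7] cursor@4
After 10 (next): list=[3, 4, 7] cursor@7

Answer: 3 4 7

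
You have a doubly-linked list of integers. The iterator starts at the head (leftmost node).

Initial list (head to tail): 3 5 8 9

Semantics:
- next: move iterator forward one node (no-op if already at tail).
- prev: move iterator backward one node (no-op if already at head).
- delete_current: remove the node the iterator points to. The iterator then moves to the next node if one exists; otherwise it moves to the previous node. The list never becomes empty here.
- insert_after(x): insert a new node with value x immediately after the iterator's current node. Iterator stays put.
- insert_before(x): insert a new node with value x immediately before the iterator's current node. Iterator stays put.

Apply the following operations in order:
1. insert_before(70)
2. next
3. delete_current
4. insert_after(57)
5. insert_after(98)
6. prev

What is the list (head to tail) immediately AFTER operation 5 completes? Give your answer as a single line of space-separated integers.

Answer: 70 3 8 98 57 9

Derivation:
After 1 (insert_before(70)): list=[70, 3, 5, 8, 9] cursor@3
After 2 (next): list=[70, 3, 5, 8, 9] cursor@5
After 3 (delete_current): list=[70, 3, 8, 9] cursor@8
After 4 (insert_after(57)): list=[70, 3, 8, 57, 9] cursor@8
After 5 (insert_after(98)): list=[70, 3, 8, 98, 57, 9] cursor@8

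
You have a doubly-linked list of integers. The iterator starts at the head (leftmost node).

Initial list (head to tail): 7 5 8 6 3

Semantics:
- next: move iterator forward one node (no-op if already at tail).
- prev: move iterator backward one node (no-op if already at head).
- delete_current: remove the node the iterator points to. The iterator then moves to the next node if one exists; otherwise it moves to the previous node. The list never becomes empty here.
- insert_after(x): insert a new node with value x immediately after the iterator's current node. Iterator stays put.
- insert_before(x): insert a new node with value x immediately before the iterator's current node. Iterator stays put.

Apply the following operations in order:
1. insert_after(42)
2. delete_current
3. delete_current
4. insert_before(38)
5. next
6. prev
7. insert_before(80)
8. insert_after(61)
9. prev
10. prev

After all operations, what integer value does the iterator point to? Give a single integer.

After 1 (insert_after(42)): list=[7, 42, 5, 8, 6, 3] cursor@7
After 2 (delete_current): list=[42, 5, 8, 6, 3] cursor@42
After 3 (delete_current): list=[5, 8, 6, 3] cursor@5
After 4 (insert_before(38)): list=[38, 5, 8, 6, 3] cursor@5
After 5 (next): list=[38, 5, 8, 6, 3] cursor@8
After 6 (prev): list=[38, 5, 8, 6, 3] cursor@5
After 7 (insert_before(80)): list=[38, 80, 5, 8, 6, 3] cursor@5
After 8 (insert_after(61)): list=[38, 80, 5, 61, 8, 6, 3] cursor@5
After 9 (prev): list=[38, 80, 5, 61, 8, 6, 3] cursor@80
After 10 (prev): list=[38, 80, 5, 61, 8, 6, 3] cursor@38

Answer: 38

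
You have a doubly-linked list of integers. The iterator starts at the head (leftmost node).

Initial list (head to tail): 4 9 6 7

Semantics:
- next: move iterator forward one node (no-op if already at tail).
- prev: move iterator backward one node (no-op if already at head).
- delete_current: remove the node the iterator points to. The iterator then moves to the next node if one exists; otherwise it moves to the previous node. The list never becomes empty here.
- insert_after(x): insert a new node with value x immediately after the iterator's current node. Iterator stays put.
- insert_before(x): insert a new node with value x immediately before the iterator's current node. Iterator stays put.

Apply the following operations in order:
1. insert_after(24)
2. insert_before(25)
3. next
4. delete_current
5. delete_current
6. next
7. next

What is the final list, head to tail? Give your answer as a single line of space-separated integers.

Answer: 25 4 6 7

Derivation:
After 1 (insert_after(24)): list=[4, 24, 9, 6, 7] cursor@4
After 2 (insert_before(25)): list=[25, 4, 24, 9, 6, 7] cursor@4
After 3 (next): list=[25, 4, 24, 9, 6, 7] cursor@24
After 4 (delete_current): list=[25, 4, 9, 6, 7] cursor@9
After 5 (delete_current): list=[25, 4, 6, 7] cursor@6
After 6 (next): list=[25, 4, 6, 7] cursor@7
After 7 (next): list=[25, 4, 6, 7] cursor@7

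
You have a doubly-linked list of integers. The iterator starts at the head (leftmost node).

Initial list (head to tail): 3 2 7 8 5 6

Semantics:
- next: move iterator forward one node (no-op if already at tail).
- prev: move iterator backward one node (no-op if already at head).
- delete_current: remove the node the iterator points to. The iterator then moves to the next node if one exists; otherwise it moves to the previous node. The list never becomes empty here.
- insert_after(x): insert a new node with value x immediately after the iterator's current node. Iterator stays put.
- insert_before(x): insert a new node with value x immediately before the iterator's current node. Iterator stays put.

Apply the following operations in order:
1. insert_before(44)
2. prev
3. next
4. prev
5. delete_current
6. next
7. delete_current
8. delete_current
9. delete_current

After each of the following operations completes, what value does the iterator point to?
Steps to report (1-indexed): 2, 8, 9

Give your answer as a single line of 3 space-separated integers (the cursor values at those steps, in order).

Answer: 44 8 5

Derivation:
After 1 (insert_before(44)): list=[44, 3, 2, 7, 8, 5, 6] cursor@3
After 2 (prev): list=[44, 3, 2, 7, 8, 5, 6] cursor@44
After 3 (next): list=[44, 3, 2, 7, 8, 5, 6] cursor@3
After 4 (prev): list=[44, 3, 2, 7, 8, 5, 6] cursor@44
After 5 (delete_current): list=[3, 2, 7, 8, 5, 6] cursor@3
After 6 (next): list=[3, 2, 7, 8, 5, 6] cursor@2
After 7 (delete_current): list=[3, 7, 8, 5, 6] cursor@7
After 8 (delete_current): list=[3, 8, 5, 6] cursor@8
After 9 (delete_current): list=[3, 5, 6] cursor@5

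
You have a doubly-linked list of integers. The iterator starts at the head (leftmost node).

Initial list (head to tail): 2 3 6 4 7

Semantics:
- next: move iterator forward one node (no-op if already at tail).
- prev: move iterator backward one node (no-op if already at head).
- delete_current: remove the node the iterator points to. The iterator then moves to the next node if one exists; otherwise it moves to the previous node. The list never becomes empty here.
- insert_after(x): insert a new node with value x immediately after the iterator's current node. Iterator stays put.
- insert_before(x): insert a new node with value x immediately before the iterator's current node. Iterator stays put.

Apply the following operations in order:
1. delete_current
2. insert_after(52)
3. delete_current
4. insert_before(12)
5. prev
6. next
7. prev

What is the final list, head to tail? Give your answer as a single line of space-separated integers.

Answer: 12 52 6 4 7

Derivation:
After 1 (delete_current): list=[3, 6, 4, 7] cursor@3
After 2 (insert_after(52)): list=[3, 52, 6, 4, 7] cursor@3
After 3 (delete_current): list=[52, 6, 4, 7] cursor@52
After 4 (insert_before(12)): list=[12, 52, 6, 4, 7] cursor@52
After 5 (prev): list=[12, 52, 6, 4, 7] cursor@12
After 6 (next): list=[12, 52, 6, 4, 7] cursor@52
After 7 (prev): list=[12, 52, 6, 4, 7] cursor@12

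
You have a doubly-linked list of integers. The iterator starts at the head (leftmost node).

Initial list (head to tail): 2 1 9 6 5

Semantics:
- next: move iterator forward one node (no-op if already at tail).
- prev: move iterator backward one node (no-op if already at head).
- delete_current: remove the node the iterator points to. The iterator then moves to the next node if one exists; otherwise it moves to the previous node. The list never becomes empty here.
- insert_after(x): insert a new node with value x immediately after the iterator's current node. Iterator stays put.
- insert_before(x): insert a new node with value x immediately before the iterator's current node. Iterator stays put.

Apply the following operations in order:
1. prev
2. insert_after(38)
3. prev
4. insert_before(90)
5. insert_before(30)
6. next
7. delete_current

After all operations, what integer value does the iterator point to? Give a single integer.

After 1 (prev): list=[2, 1, 9, 6, 5] cursor@2
After 2 (insert_after(38)): list=[2, 38, 1, 9, 6, 5] cursor@2
After 3 (prev): list=[2, 38, 1, 9, 6, 5] cursor@2
After 4 (insert_before(90)): list=[90, 2, 38, 1, 9, 6, 5] cursor@2
After 5 (insert_before(30)): list=[90, 30, 2, 38, 1, 9, 6, 5] cursor@2
After 6 (next): list=[90, 30, 2, 38, 1, 9, 6, 5] cursor@38
After 7 (delete_current): list=[90, 30, 2, 1, 9, 6, 5] cursor@1

Answer: 1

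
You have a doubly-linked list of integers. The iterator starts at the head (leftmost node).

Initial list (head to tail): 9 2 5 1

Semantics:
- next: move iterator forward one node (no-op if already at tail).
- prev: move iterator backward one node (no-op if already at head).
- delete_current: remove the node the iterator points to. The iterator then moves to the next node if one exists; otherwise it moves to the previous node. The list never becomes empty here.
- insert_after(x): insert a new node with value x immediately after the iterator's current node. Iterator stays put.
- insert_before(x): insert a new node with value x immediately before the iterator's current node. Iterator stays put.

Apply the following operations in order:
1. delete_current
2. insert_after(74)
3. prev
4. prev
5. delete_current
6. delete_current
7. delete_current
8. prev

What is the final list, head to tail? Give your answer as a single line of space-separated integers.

After 1 (delete_current): list=[2, 5, 1] cursor@2
After 2 (insert_after(74)): list=[2, 74, 5, 1] cursor@2
After 3 (prev): list=[2, 74, 5, 1] cursor@2
After 4 (prev): list=[2, 74, 5, 1] cursor@2
After 5 (delete_current): list=[74, 5, 1] cursor@74
After 6 (delete_current): list=[5, 1] cursor@5
After 7 (delete_current): list=[1] cursor@1
After 8 (prev): list=[1] cursor@1

Answer: 1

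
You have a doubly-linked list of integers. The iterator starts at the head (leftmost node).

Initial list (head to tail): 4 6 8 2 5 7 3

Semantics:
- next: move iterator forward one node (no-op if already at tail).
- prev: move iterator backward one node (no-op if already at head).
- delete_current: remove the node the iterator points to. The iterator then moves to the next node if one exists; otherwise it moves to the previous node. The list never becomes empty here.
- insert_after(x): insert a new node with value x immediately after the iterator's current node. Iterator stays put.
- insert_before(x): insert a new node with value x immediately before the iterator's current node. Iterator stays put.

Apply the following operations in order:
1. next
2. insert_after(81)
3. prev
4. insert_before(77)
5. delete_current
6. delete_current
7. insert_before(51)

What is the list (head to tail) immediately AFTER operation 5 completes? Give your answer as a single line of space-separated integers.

After 1 (next): list=[4, 6, 8, 2, 5, 7, 3] cursor@6
After 2 (insert_after(81)): list=[4, 6, 81, 8, 2, 5, 7, 3] cursor@6
After 3 (prev): list=[4, 6, 81, 8, 2, 5, 7, 3] cursor@4
After 4 (insert_before(77)): list=[77, 4, 6, 81, 8, 2, 5, 7, 3] cursor@4
After 5 (delete_current): list=[77, 6, 81, 8, 2, 5, 7, 3] cursor@6

Answer: 77 6 81 8 2 5 7 3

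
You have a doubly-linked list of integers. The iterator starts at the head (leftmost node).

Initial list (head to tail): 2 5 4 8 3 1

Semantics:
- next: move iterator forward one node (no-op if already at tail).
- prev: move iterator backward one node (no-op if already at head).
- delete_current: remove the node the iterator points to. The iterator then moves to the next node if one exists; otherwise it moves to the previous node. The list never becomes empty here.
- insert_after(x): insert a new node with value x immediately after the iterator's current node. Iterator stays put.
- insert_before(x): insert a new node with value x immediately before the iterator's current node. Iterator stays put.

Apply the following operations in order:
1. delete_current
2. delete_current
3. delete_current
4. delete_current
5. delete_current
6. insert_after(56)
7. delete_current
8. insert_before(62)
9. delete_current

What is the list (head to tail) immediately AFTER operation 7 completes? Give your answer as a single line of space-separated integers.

After 1 (delete_current): list=[5, 4, 8, 3, 1] cursor@5
After 2 (delete_current): list=[4, 8, 3, 1] cursor@4
After 3 (delete_current): list=[8, 3, 1] cursor@8
After 4 (delete_current): list=[3, 1] cursor@3
After 5 (delete_current): list=[1] cursor@1
After 6 (insert_after(56)): list=[1, 56] cursor@1
After 7 (delete_current): list=[56] cursor@56

Answer: 56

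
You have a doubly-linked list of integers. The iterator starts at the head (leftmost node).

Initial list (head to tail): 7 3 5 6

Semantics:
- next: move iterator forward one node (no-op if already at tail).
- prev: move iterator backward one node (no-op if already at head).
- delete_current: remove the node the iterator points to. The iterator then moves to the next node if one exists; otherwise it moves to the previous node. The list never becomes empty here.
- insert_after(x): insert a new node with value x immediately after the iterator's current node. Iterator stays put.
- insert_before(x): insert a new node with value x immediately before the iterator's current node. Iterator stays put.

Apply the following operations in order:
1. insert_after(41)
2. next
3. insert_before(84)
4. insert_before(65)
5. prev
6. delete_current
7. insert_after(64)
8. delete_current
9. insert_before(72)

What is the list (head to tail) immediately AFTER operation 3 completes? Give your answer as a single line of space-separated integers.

After 1 (insert_after(41)): list=[7, 41, 3, 5, 6] cursor@7
After 2 (next): list=[7, 41, 3, 5, 6] cursor@41
After 3 (insert_before(84)): list=[7, 84, 41, 3, 5, 6] cursor@41

Answer: 7 84 41 3 5 6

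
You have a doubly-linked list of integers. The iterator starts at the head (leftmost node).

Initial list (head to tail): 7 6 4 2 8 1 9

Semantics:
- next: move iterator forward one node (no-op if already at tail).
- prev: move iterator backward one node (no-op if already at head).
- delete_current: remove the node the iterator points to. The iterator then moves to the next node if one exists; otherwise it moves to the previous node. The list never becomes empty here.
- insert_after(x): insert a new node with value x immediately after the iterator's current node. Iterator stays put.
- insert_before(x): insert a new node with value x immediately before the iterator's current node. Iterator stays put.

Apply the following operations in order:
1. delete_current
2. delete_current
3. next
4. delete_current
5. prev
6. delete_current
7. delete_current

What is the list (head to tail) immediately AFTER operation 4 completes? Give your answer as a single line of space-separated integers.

After 1 (delete_current): list=[6, 4, 2, 8, 1, 9] cursor@6
After 2 (delete_current): list=[4, 2, 8, 1, 9] cursor@4
After 3 (next): list=[4, 2, 8, 1, 9] cursor@2
After 4 (delete_current): list=[4, 8, 1, 9] cursor@8

Answer: 4 8 1 9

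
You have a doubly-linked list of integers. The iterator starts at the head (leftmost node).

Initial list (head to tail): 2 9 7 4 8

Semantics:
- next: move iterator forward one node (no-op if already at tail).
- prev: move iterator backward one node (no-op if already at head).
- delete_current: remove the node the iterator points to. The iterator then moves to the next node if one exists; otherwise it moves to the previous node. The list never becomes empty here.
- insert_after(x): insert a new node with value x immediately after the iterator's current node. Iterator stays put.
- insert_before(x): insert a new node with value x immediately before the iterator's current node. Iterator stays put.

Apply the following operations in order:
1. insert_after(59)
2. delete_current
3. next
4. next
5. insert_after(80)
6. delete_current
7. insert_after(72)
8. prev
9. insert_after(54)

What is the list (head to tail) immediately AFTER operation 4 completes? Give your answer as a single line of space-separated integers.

After 1 (insert_after(59)): list=[2, 59, 9, 7, 4, 8] cursor@2
After 2 (delete_current): list=[59, 9, 7, 4, 8] cursor@59
After 3 (next): list=[59, 9, 7, 4, 8] cursor@9
After 4 (next): list=[59, 9, 7, 4, 8] cursor@7

Answer: 59 9 7 4 8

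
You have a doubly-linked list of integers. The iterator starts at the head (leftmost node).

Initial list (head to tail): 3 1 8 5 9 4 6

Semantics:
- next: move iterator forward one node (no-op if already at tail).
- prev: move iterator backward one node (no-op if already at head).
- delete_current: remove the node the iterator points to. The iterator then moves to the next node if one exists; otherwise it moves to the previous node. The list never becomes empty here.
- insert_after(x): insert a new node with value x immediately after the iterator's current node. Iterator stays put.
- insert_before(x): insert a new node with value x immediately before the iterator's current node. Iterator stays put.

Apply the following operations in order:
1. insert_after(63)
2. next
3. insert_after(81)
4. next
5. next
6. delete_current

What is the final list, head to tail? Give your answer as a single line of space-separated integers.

After 1 (insert_after(63)): list=[3, 63, 1, 8, 5, 9, 4, 6] cursor@3
After 2 (next): list=[3, 63, 1, 8, 5, 9, 4, 6] cursor@63
After 3 (insert_after(81)): list=[3, 63, 81, 1, 8, 5, 9, 4, 6] cursor@63
After 4 (next): list=[3, 63, 81, 1, 8, 5, 9, 4, 6] cursor@81
After 5 (next): list=[3, 63, 81, 1, 8, 5, 9, 4, 6] cursor@1
After 6 (delete_current): list=[3, 63, 81, 8, 5, 9, 4, 6] cursor@8

Answer: 3 63 81 8 5 9 4 6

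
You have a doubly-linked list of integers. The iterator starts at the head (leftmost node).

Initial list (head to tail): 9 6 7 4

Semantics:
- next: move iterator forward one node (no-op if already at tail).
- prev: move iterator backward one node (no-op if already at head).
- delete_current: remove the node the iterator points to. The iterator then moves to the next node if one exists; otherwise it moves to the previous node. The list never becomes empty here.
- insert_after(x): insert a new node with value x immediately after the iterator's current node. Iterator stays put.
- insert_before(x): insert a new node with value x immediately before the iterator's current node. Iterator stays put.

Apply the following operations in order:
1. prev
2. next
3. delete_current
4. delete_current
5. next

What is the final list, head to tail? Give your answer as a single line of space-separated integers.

Answer: 9 4

Derivation:
After 1 (prev): list=[9, 6, 7, 4] cursor@9
After 2 (next): list=[9, 6, 7, 4] cursor@6
After 3 (delete_current): list=[9, 7, 4] cursor@7
After 4 (delete_current): list=[9, 4] cursor@4
After 5 (next): list=[9, 4] cursor@4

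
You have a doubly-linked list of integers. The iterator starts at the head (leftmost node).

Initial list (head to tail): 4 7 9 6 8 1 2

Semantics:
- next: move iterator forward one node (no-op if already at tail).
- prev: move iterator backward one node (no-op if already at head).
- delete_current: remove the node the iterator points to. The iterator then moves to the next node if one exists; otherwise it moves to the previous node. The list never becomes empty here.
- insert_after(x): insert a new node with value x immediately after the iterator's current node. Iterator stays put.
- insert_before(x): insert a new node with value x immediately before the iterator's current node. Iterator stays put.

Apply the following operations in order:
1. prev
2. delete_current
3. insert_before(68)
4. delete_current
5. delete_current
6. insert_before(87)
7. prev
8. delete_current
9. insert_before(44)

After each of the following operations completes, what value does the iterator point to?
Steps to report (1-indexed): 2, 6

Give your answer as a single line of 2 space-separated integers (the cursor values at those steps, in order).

Answer: 7 6

Derivation:
After 1 (prev): list=[4, 7, 9, 6, 8, 1, 2] cursor@4
After 2 (delete_current): list=[7, 9, 6, 8, 1, 2] cursor@7
After 3 (insert_before(68)): list=[68, 7, 9, 6, 8, 1, 2] cursor@7
After 4 (delete_current): list=[68, 9, 6, 8, 1, 2] cursor@9
After 5 (delete_current): list=[68, 6, 8, 1, 2] cursor@6
After 6 (insert_before(87)): list=[68, 87, 6, 8, 1, 2] cursor@6
After 7 (prev): list=[68, 87, 6, 8, 1, 2] cursor@87
After 8 (delete_current): list=[68, 6, 8, 1, 2] cursor@6
After 9 (insert_before(44)): list=[68, 44, 6, 8, 1, 2] cursor@6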